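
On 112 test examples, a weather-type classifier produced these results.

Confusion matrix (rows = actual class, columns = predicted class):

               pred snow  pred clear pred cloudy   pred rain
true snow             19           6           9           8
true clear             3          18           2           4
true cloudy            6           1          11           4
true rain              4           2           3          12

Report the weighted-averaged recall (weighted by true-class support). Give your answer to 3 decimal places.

Per-class recall (TP/(TP+FN)):
  snow: TP=19, FN=6+9+8=23 → 19/42 = 0.4524
  clear: TP=18, FN=3+2+4=9 → 18/27 = 0.6667
  cloudy: TP=11, FN=6+1+4=11 → 11/22 = 0.5000
  rain: TP=12, FN=4+2+3=9 → 12/21 = 0.5714
Weighted-recall = Σ (supportᵢ/N)·recallᵢ with N=112: (42/112)·0.4524 + (27/112)·0.6667 + (22/112)·0.5000 + (21/112)·0.5714 = 0.536

0.536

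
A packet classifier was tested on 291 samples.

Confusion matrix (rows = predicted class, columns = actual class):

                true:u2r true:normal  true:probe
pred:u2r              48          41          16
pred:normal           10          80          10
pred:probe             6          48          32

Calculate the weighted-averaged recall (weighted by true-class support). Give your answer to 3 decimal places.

0.550

Per-class recall (TP/(TP+FN)):
  u2r: TP=48, FN=10+6=16 → 48/64 = 0.7500
  normal: TP=80, FN=41+48=89 → 80/169 = 0.4734
  probe: TP=32, FN=16+10=26 → 32/58 = 0.5517
Weighted-recall = Σ (supportᵢ/N)·recallᵢ with N=291: (64/291)·0.7500 + (169/291)·0.4734 + (58/291)·0.5517 = 0.550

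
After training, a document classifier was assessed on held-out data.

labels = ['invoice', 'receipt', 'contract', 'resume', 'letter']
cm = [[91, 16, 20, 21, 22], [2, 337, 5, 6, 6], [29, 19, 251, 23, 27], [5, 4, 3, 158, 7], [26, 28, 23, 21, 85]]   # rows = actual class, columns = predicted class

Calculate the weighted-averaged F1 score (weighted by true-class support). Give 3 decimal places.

Per-class F1 score (2·TP/(2·TP+FP+FN)):
  invoice: TP=91, FP=2+29+5+26=62, FN=16+20+21+22=79 → 182/323 = 0.5635
  receipt: TP=337, FP=16+19+4+28=67, FN=2+5+6+6=19 → 674/760 = 0.8868
  contract: TP=251, FP=20+5+3+23=51, FN=29+19+23+27=98 → 502/651 = 0.7711
  resume: TP=158, FP=21+6+23+21=71, FN=5+4+3+7=19 → 316/406 = 0.7783
  letter: TP=85, FP=22+6+27+7=62, FN=26+28+23+21=98 → 170/330 = 0.5152
Weighted-F1 score = Σ (supportᵢ/N)·F1 scoreᵢ with N=1235: (170/1235)·0.5635 + (356/1235)·0.8868 + (349/1235)·0.7711 + (177/1235)·0.7783 + (183/1235)·0.5152 = 0.739

0.739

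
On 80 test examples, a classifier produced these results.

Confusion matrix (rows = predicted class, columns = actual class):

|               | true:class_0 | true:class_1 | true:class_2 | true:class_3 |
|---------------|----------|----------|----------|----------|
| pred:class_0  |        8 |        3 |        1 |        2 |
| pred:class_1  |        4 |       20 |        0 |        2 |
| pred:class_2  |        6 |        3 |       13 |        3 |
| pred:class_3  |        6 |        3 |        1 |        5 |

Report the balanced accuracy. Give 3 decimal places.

Balanced accuracy = mean of per-class recall.
  class_0: recall = 8/24 = 0.3333
  class_1: recall = 20/29 = 0.6897
  class_2: recall = 13/15 = 0.8667
  class_3: recall = 5/12 = 0.4167
Mean = (0.3333 + 0.6897 + 0.8667 + 0.4167) / 4 = 0.577

0.577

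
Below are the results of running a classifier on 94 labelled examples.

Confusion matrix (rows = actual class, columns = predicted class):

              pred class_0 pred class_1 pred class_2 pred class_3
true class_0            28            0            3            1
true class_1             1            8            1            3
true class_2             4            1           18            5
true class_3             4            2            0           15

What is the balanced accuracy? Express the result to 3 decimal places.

Balanced accuracy = mean of per-class recall.
  class_0: recall = 28/32 = 0.8750
  class_1: recall = 8/13 = 0.6154
  class_2: recall = 18/28 = 0.6429
  class_3: recall = 15/21 = 0.7143
Mean = (0.8750 + 0.6154 + 0.6429 + 0.7143) / 4 = 0.712

0.712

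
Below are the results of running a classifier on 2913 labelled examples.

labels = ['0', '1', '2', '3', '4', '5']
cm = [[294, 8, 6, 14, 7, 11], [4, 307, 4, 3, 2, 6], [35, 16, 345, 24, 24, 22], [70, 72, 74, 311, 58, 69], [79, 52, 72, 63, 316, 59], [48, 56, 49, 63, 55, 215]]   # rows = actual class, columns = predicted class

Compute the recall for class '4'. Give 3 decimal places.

0.493

Treat '4' as positive and all other classes as negative.
recall = TP/(TP+FN).
4: TP=316, FN=79+52+72+63+59=325 → 316/641 = 0.4930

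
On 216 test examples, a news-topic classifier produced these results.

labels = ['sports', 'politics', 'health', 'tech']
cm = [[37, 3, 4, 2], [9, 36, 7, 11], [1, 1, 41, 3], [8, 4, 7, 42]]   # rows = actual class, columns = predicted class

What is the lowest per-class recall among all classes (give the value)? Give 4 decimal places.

Per-class recall (TP/(TP+FN)):
  sports: TP=37, FN=3+4+2=9 → 37/46 = 0.80435
  politics: TP=36, FN=9+7+11=27 → 36/63 = 0.57143
  health: TP=41, FN=1+1+3=5 → 41/46 = 0.89130
  tech: TP=42, FN=8+4+7=19 → 42/61 = 0.68852
Lowest is class 'politics' with recall = 0.5714.

0.5714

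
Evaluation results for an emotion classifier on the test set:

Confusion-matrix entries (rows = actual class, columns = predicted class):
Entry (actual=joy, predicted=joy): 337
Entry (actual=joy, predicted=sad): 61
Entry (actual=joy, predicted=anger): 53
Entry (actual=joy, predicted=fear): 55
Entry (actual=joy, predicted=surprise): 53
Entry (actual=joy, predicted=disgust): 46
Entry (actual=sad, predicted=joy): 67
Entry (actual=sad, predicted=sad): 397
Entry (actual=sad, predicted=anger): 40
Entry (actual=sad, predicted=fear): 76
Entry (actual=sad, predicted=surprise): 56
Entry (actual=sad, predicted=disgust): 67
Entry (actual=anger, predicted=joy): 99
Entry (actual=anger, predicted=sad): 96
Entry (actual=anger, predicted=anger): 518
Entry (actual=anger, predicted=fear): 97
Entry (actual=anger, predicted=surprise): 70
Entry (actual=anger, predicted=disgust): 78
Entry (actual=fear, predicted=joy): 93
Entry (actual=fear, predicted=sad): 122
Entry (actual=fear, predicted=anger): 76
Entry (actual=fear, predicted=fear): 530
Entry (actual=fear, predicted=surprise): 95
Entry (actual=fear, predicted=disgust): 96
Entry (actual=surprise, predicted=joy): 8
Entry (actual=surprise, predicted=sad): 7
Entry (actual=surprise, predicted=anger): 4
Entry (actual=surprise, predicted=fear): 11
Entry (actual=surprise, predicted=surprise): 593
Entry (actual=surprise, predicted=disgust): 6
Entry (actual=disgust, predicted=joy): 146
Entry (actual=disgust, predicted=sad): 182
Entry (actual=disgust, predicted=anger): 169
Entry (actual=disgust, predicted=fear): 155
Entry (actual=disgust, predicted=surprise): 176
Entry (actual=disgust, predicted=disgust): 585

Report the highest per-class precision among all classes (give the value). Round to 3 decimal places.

Per-class precision (TP/(TP+FP)):
  joy: TP=337, FP=67+99+93+8+146=413 → 337/750 = 0.4493
  sad: TP=397, FP=61+96+122+7+182=468 → 397/865 = 0.4590
  anger: TP=518, FP=53+40+76+4+169=342 → 518/860 = 0.6023
  fear: TP=530, FP=55+76+97+11+155=394 → 530/924 = 0.5736
  surprise: TP=593, FP=53+56+70+95+176=450 → 593/1043 = 0.5686
  disgust: TP=585, FP=46+67+78+96+6=293 → 585/878 = 0.6663
Highest is class 'disgust' with precision = 0.666.

0.666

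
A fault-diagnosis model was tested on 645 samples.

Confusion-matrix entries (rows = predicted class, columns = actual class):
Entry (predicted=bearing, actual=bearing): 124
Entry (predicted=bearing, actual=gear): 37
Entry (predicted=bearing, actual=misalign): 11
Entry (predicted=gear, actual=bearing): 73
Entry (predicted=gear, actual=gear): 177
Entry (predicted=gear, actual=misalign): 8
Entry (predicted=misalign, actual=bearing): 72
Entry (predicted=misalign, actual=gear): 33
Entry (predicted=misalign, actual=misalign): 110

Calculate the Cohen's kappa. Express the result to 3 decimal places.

Observed agreement pₒ = trace/N = 411/645 = 0.6372
Expected agreement pₑ = Σ (rowᵢ·colᵢ)/N² = (269·172 + 247·258 + 129·215)/645² = 0.3311
κ = (pₒ − pₑ)/(1 − pₑ) = (0.6372 − 0.3311)/(1 − 0.3311) = 0.458

0.458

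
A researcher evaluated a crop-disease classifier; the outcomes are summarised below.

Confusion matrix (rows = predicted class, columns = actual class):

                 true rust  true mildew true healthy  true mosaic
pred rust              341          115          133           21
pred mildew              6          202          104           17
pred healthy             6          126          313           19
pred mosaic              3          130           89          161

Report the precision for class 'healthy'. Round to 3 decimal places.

0.675

One-vs-rest for 'healthy': TP = diagonal; FP = other classes predicted 'healthy'; FN = 'healthy' predicted as other.
precision = TP/(TP+FP).
healthy: TP=313, FP=6+126+19=151 → 313/464 = 0.6746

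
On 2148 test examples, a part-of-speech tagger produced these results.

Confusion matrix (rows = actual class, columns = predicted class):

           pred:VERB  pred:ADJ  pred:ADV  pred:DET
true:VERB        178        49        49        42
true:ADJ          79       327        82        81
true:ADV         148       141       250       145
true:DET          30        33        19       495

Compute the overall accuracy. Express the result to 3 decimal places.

0.582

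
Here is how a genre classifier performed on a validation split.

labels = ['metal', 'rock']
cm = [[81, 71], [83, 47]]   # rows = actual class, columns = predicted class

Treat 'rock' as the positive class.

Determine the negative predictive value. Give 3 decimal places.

0.494

NPV = TN/(TN+FN) = 81/(81+83) = 0.494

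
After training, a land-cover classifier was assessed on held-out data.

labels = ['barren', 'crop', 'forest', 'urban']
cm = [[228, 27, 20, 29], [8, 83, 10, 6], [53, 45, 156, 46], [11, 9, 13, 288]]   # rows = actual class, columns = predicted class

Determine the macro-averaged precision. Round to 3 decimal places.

Per-class precision (TP/(TP+FP)):
  barren: TP=228, FP=8+53+11=72 → 228/300 = 0.7600
  crop: TP=83, FP=27+45+9=81 → 83/164 = 0.5061
  forest: TP=156, FP=20+10+13=43 → 156/199 = 0.7839
  urban: TP=288, FP=29+6+46=81 → 288/369 = 0.7805
Macro-precision = mean = (0.7600 + 0.5061 + 0.7839 + 0.7805) / 4 = 0.708

0.708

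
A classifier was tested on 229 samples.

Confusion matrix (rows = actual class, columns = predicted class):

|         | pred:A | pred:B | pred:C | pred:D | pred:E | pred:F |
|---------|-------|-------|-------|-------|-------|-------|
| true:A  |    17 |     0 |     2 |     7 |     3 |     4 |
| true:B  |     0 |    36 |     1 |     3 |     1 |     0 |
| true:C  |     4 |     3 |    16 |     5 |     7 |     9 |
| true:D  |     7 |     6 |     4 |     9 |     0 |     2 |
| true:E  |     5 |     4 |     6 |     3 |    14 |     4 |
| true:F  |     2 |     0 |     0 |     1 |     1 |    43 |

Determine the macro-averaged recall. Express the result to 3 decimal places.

0.564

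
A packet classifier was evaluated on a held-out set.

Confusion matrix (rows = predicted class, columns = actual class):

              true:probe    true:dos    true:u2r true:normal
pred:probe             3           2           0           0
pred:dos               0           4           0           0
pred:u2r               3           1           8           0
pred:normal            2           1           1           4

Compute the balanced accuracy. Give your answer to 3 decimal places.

0.691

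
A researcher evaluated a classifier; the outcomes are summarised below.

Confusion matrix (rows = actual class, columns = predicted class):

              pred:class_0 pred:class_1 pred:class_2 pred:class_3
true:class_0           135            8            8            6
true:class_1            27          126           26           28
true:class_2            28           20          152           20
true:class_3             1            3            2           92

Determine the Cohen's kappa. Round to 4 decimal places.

0.6521

Observed agreement pₒ = trace/N = 505/682 = 0.74047
Expected agreement pₑ = Σ (rowᵢ·colᵢ)/N² = (157·191 + 207·157 + 220·188 + 98·146)/682² = 0.25403
κ = (pₒ − pₑ)/(1 − pₑ) = (0.74047 − 0.25403)/(1 − 0.25403) = 0.6521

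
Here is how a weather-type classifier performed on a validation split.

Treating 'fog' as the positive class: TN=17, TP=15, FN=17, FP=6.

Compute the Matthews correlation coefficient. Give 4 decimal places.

0.2111

MCC = (TP·TN − FP·FN) / √((TP+FP)(TP+FN)(TN+FP)(TN+FN))
Numerator = 15·17 − 6·17 = 153
Denominator = √(21·32·23·34) = √525504 = 724.9165
MCC = 153 / 724.9165 = 0.2111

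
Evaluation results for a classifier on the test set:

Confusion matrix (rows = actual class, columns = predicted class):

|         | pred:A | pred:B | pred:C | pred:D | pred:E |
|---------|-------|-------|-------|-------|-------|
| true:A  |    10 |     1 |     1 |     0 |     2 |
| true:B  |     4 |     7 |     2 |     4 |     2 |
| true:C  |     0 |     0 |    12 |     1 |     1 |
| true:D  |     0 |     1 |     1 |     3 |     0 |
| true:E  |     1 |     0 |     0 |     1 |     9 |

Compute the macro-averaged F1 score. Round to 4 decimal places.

Per-class F1 score (2·TP/(2·TP+FP+FN)):
  A: TP=10, FP=4+0+0+1=5, FN=1+1+0+2=4 → 20/29 = 0.68966
  B: TP=7, FP=1+0+1+0=2, FN=4+2+4+2=12 → 14/28 = 0.50000
  C: TP=12, FP=1+2+1+0=4, FN=0+0+1+1=2 → 24/30 = 0.80000
  D: TP=3, FP=0+4+1+1=6, FN=0+1+1+0=2 → 6/14 = 0.42857
  E: TP=9, FP=2+2+1+0=5, FN=1+0+0+1=2 → 18/25 = 0.72000
Macro-F1 score = mean = (0.68966 + 0.50000 + 0.80000 + 0.42857 + 0.72000) / 5 = 0.6276

0.6276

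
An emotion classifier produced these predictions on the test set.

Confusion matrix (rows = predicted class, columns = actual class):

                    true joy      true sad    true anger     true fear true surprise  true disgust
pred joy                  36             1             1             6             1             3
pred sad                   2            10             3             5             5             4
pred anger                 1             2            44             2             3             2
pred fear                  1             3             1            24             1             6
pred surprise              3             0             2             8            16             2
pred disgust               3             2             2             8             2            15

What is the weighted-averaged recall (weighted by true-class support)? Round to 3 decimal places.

Per-class recall (TP/(TP+FN)):
  joy: TP=36, FN=2+1+1+3+3=10 → 36/46 = 0.7826
  sad: TP=10, FN=1+2+3+0+2=8 → 10/18 = 0.5556
  anger: TP=44, FN=1+3+1+2+2=9 → 44/53 = 0.8302
  fear: TP=24, FN=6+5+2+8+8=29 → 24/53 = 0.4528
  surprise: TP=16, FN=1+5+3+1+2=12 → 16/28 = 0.5714
  disgust: TP=15, FN=3+4+2+6+2=17 → 15/32 = 0.4688
Weighted-recall = Σ (supportᵢ/N)·recallᵢ with N=230: (46/230)·0.7826 + (18/230)·0.5556 + (53/230)·0.8302 + (53/230)·0.4528 + (28/230)·0.5714 + (32/230)·0.4688 = 0.630

0.630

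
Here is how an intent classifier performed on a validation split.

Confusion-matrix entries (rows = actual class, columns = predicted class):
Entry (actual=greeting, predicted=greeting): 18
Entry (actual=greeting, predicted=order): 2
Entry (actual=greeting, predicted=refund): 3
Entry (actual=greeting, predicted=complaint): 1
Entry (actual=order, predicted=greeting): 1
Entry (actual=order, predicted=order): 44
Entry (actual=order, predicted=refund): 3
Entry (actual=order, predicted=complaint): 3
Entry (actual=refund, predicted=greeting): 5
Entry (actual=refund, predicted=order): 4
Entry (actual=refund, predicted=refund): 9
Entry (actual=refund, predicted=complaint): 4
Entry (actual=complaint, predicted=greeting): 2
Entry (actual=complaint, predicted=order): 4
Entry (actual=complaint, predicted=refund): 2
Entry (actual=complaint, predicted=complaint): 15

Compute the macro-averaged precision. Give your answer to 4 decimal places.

Per-class precision (TP/(TP+FP)):
  greeting: TP=18, FP=1+5+2=8 → 18/26 = 0.69231
  order: TP=44, FP=2+4+4=10 → 44/54 = 0.81481
  refund: TP=9, FP=3+3+2=8 → 9/17 = 0.52941
  complaint: TP=15, FP=1+3+4=8 → 15/23 = 0.65217
Macro-precision = mean = (0.69231 + 0.81481 + 0.52941 + 0.65217) / 4 = 0.6722

0.6722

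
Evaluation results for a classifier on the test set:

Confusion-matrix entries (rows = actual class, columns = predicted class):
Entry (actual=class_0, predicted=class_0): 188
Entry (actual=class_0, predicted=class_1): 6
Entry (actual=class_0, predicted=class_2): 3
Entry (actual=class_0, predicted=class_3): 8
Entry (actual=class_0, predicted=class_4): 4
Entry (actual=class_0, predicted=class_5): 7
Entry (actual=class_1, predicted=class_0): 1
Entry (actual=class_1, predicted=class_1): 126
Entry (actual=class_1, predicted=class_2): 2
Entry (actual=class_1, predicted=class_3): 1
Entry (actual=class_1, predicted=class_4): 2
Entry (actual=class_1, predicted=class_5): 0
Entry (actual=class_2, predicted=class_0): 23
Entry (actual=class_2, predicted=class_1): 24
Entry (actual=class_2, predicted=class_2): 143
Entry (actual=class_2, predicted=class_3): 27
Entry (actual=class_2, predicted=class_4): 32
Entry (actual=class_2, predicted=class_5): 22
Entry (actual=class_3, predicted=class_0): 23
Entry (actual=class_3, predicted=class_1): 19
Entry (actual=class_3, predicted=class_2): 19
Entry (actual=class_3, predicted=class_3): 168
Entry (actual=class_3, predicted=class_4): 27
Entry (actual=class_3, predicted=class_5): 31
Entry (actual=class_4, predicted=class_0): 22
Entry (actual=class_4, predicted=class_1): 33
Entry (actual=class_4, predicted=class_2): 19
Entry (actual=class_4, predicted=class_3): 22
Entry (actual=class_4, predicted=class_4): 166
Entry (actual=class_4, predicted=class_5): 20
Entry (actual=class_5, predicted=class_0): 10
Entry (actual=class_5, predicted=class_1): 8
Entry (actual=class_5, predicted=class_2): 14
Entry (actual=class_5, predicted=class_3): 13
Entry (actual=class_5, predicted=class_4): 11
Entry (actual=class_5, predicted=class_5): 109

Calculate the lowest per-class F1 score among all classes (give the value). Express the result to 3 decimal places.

Per-class F1 score (2·TP/(2·TP+FP+FN)):
  class_0: TP=188, FP=1+23+23+22+10=79, FN=6+3+8+4+7=28 → 376/483 = 0.7785
  class_1: TP=126, FP=6+24+19+33+8=90, FN=1+2+1+2+0=6 → 252/348 = 0.7241
  class_2: TP=143, FP=3+2+19+19+14=57, FN=23+24+27+32+22=128 → 286/471 = 0.6072
  class_3: TP=168, FP=8+1+27+22+13=71, FN=23+19+19+27+31=119 → 336/526 = 0.6388
  class_4: TP=166, FP=4+2+32+27+11=76, FN=22+33+19+22+20=116 → 332/524 = 0.6336
  class_5: TP=109, FP=7+0+22+31+20=80, FN=10+8+14+13+11=56 → 218/354 = 0.6158
Lowest is class 'class_2' with F1 score = 0.607.

0.607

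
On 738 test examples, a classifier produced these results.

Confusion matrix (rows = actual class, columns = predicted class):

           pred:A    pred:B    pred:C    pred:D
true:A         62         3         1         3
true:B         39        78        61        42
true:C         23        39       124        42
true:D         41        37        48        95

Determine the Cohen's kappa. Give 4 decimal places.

0.3096

Observed agreement pₒ = trace/N = 359/738 = 0.48645
Expected agreement pₑ = Σ (rowᵢ·colᵢ)/N² = (69·165 + 220·157 + 228·234 + 221·182)/738² = 0.25613
κ = (pₒ − pₑ)/(1 − pₑ) = (0.48645 − 0.25613)/(1 − 0.25613) = 0.3096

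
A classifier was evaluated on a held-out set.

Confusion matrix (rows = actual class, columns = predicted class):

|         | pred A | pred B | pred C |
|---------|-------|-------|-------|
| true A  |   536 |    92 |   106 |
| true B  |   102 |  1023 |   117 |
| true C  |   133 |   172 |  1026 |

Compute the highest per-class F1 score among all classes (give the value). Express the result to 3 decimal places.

0.809

Per-class F1 score (2·TP/(2·TP+FP+FN)):
  A: TP=536, FP=102+133=235, FN=92+106=198 → 1072/1505 = 0.7123
  B: TP=1023, FP=92+172=264, FN=102+117=219 → 2046/2529 = 0.8090
  C: TP=1026, FP=106+117=223, FN=133+172=305 → 2052/2580 = 0.7953
Highest is class 'B' with F1 score = 0.809.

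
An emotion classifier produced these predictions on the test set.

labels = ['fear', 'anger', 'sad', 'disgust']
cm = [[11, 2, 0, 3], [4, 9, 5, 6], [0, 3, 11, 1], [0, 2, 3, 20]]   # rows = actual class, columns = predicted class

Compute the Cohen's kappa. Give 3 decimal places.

0.511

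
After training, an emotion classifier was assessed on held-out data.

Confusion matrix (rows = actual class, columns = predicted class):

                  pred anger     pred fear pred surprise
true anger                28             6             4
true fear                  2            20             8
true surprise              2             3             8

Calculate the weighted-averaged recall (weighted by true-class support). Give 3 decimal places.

0.691

Per-class recall (TP/(TP+FN)):
  anger: TP=28, FN=6+4=10 → 28/38 = 0.7368
  fear: TP=20, FN=2+8=10 → 20/30 = 0.6667
  surprise: TP=8, FN=2+3=5 → 8/13 = 0.6154
Weighted-recall = Σ (supportᵢ/N)·recallᵢ with N=81: (38/81)·0.7368 + (30/81)·0.6667 + (13/81)·0.6154 = 0.691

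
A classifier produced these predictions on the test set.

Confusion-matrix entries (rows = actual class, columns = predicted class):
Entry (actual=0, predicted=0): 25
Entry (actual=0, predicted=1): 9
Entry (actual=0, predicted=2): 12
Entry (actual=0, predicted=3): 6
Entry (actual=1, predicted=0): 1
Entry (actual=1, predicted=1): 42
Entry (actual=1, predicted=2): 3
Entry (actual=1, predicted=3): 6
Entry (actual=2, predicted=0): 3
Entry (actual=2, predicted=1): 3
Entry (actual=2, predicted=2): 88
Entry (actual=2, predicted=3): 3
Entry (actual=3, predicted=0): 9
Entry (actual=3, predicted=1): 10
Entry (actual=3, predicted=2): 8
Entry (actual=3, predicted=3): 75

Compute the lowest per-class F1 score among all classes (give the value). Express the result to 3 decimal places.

0.556

Per-class F1 score (2·TP/(2·TP+FP+FN)):
  0: TP=25, FP=1+3+9=13, FN=9+12+6=27 → 50/90 = 0.5556
  1: TP=42, FP=9+3+10=22, FN=1+3+6=10 → 84/116 = 0.7241
  2: TP=88, FP=12+3+8=23, FN=3+3+3=9 → 176/208 = 0.8462
  3: TP=75, FP=6+6+3=15, FN=9+10+8=27 → 150/192 = 0.7813
Lowest is class '0' with F1 score = 0.556.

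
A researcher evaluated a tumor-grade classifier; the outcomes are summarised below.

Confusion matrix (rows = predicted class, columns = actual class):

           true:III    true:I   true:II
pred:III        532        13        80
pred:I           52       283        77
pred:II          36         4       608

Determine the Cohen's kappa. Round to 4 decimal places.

Observed agreement pₒ = trace/N = 1423/1685 = 0.84451
Expected agreement pₑ = Σ (rowᵢ·colᵢ)/N² = (620·625 + 300·412 + 765·648)/1685² = 0.35461
κ = (pₒ − pₑ)/(1 − pₑ) = (0.84451 − 0.35461)/(1 − 0.35461) = 0.7591

0.7591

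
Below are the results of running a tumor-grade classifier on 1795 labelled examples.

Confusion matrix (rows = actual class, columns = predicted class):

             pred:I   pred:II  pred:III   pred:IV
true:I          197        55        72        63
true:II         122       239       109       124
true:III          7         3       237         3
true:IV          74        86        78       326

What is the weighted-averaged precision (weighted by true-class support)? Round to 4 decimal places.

0.5777

Per-class precision (TP/(TP+FP)):
  I: TP=197, FP=122+7+74=203 → 197/400 = 0.49250
  II: TP=239, FP=55+3+86=144 → 239/383 = 0.62402
  III: TP=237, FP=72+109+78=259 → 237/496 = 0.47782
  IV: TP=326, FP=63+124+3=190 → 326/516 = 0.63178
Weighted-precision = Σ (supportᵢ/N)·precisionᵢ with N=1795: (387/1795)·0.49250 + (594/1795)·0.62402 + (250/1795)·0.47782 + (564/1795)·0.63178 = 0.5777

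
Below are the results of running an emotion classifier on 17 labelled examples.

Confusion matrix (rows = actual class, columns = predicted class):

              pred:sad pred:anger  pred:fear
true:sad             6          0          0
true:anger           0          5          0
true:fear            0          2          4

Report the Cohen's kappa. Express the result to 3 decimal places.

0.825

Observed agreement pₒ = trace/N = 15/17 = 0.8824
Expected agreement pₑ = Σ (rowᵢ·colᵢ)/N² = (6·6 + 5·7 + 6·4)/17² = 0.3287
κ = (pₒ − pₑ)/(1 − pₑ) = (0.8824 − 0.3287)/(1 − 0.3287) = 0.825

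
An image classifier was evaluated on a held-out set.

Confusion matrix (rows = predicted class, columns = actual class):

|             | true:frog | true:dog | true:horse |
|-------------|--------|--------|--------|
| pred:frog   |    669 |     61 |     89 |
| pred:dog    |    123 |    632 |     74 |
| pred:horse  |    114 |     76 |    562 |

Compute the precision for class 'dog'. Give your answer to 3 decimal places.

0.762

One-vs-rest for 'dog': TP = diagonal; FP = other classes predicted 'dog'; FN = 'dog' predicted as other.
precision = TP/(TP+FP).
dog: TP=632, FP=123+74=197 → 632/829 = 0.7624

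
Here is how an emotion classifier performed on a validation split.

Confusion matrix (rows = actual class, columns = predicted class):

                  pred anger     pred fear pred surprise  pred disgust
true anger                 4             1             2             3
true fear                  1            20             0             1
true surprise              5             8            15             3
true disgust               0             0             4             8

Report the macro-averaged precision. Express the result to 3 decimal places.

Per-class precision (TP/(TP+FP)):
  anger: TP=4, FP=1+5+0=6 → 4/10 = 0.4000
  fear: TP=20, FP=1+8+0=9 → 20/29 = 0.6897
  surprise: TP=15, FP=2+0+4=6 → 15/21 = 0.7143
  disgust: TP=8, FP=3+1+3=7 → 8/15 = 0.5333
Macro-precision = mean = (0.4000 + 0.6897 + 0.7143 + 0.5333) / 4 = 0.584

0.584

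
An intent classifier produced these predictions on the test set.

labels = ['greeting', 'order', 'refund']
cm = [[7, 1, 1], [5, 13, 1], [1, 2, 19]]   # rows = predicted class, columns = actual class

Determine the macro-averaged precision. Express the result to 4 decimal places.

Per-class precision (TP/(TP+FP)):
  greeting: TP=7, FP=1+1=2 → 7/9 = 0.77778
  order: TP=13, FP=5+1=6 → 13/19 = 0.68421
  refund: TP=19, FP=1+2=3 → 19/22 = 0.86364
Macro-precision = mean = (0.77778 + 0.68421 + 0.86364) / 3 = 0.7752

0.7752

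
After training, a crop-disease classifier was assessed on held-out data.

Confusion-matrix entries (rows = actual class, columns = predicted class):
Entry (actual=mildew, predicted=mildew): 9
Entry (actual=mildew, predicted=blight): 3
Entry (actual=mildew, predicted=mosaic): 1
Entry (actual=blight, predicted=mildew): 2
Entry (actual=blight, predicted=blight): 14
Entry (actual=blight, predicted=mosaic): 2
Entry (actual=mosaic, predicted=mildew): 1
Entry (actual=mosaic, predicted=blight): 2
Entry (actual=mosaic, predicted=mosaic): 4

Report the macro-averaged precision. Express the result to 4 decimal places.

Per-class precision (TP/(TP+FP)):
  mildew: TP=9, FP=2+1=3 → 9/12 = 0.75000
  blight: TP=14, FP=3+2=5 → 14/19 = 0.73684
  mosaic: TP=4, FP=1+2=3 → 4/7 = 0.57143
Macro-precision = mean = (0.75000 + 0.73684 + 0.57143) / 3 = 0.6861

0.6861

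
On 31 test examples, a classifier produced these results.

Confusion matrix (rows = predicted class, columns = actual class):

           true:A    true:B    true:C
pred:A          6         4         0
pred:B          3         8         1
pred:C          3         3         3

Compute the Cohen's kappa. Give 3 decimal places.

0.306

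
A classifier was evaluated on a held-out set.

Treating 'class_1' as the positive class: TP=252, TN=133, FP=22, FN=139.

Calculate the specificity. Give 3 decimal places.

0.858

Specificity = TN/(TN+FP) = 133/(133+22) = 0.858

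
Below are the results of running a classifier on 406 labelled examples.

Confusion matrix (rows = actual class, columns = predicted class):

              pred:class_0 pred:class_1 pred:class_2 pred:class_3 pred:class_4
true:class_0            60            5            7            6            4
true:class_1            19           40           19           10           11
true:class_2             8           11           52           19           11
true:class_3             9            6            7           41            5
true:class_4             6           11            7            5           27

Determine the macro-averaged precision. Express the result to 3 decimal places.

0.535

Per-class precision (TP/(TP+FP)):
  class_0: TP=60, FP=19+8+9+6=42 → 60/102 = 0.5882
  class_1: TP=40, FP=5+11+6+11=33 → 40/73 = 0.5479
  class_2: TP=52, FP=7+19+7+7=40 → 52/92 = 0.5652
  class_3: TP=41, FP=6+10+19+5=40 → 41/81 = 0.5062
  class_4: TP=27, FP=4+11+11+5=31 → 27/58 = 0.4655
Macro-precision = mean = (0.5882 + 0.5479 + 0.5652 + 0.5062 + 0.4655) / 5 = 0.535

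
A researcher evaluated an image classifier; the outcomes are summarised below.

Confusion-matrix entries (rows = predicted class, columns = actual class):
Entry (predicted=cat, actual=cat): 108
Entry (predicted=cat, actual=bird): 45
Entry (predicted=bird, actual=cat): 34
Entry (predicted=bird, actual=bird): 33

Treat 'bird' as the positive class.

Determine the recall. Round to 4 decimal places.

Recall = TP/(TP+FN) = 33/(33+45) = 33/78 = 0.4231

0.4231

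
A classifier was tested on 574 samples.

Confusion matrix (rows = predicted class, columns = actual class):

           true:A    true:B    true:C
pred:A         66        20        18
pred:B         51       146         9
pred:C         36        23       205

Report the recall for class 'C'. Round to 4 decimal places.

recall = TP/(TP+FN).
C: TP=205, FN=18+9=27 → 205/232 = 0.88362

0.8836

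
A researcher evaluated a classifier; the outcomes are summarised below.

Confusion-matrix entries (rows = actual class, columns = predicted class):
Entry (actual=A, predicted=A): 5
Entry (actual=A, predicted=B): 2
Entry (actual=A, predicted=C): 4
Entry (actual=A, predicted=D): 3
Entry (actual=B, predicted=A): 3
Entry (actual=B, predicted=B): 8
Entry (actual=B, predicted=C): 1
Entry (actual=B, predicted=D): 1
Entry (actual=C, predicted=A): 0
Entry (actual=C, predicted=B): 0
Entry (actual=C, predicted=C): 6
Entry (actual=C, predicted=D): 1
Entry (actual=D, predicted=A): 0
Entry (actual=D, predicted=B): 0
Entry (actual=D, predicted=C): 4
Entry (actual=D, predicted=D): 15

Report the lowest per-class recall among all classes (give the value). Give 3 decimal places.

0.357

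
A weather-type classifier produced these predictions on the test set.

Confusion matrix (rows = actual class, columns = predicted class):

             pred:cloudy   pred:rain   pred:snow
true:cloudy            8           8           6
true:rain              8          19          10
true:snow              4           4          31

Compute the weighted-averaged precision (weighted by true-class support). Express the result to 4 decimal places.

0.5837

Per-class precision (TP/(TP+FP)):
  cloudy: TP=8, FP=8+4=12 → 8/20 = 0.40000
  rain: TP=19, FP=8+4=12 → 19/31 = 0.61290
  snow: TP=31, FP=6+10=16 → 31/47 = 0.65957
Weighted-precision = Σ (supportᵢ/N)·precisionᵢ with N=98: (22/98)·0.40000 + (37/98)·0.61290 + (39/98)·0.65957 = 0.5837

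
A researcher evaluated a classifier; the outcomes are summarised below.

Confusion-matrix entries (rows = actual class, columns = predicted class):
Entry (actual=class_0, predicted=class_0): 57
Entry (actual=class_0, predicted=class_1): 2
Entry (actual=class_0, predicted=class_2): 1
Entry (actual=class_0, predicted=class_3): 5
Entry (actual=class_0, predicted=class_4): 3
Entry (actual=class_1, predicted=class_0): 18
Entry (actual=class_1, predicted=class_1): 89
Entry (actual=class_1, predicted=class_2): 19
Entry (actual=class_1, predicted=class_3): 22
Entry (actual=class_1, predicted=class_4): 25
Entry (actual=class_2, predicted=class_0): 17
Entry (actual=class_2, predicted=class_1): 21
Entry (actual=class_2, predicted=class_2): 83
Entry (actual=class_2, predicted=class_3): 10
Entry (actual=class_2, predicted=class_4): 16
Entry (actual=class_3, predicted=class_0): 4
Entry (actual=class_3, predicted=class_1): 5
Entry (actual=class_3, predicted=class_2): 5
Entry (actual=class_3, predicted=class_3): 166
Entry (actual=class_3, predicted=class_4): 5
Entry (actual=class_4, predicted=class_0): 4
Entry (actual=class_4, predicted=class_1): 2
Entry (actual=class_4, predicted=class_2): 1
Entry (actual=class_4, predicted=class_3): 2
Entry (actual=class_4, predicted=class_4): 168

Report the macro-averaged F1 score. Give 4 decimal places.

0.7281

Per-class F1 score (2·TP/(2·TP+FP+FN)):
  class_0: TP=57, FP=18+17+4+4=43, FN=2+1+5+3=11 → 114/168 = 0.67857
  class_1: TP=89, FP=2+21+5+2=30, FN=18+19+22+25=84 → 178/292 = 0.60959
  class_2: TP=83, FP=1+19+5+1=26, FN=17+21+10+16=64 → 166/256 = 0.64844
  class_3: TP=166, FP=5+22+10+2=39, FN=4+5+5+5=19 → 332/390 = 0.85128
  class_4: TP=168, FP=3+25+16+5=49, FN=4+2+1+2=9 → 336/394 = 0.85279
Macro-F1 score = mean = (0.67857 + 0.60959 + 0.64844 + 0.85128 + 0.85279) / 5 = 0.7281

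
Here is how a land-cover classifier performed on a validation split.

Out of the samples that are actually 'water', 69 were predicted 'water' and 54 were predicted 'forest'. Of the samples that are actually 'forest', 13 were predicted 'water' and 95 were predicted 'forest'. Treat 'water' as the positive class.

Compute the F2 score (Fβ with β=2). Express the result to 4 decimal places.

Fβ = (1+β²)·TP / ((1+β²)·TP + β²·FN + FP), with β²=4
= 5·69 / (5·69 + 4·54 + 13) = 0.6010

0.6010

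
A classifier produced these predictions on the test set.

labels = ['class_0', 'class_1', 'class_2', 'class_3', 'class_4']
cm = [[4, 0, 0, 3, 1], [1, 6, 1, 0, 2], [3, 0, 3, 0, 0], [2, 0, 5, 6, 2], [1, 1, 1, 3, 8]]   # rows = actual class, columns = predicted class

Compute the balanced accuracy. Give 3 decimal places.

Balanced accuracy = mean of per-class recall.
  class_0: recall = 4/8 = 0.5000
  class_1: recall = 6/10 = 0.6000
  class_2: recall = 3/6 = 0.5000
  class_3: recall = 6/15 = 0.4000
  class_4: recall = 8/14 = 0.5714
Mean = (0.5000 + 0.6000 + 0.5000 + 0.4000 + 0.5714) / 5 = 0.514

0.514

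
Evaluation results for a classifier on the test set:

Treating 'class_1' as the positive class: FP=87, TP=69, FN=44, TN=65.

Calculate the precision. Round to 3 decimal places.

Precision = TP/(TP+FP) = 69/(69+87) = 69/156 = 0.442

0.442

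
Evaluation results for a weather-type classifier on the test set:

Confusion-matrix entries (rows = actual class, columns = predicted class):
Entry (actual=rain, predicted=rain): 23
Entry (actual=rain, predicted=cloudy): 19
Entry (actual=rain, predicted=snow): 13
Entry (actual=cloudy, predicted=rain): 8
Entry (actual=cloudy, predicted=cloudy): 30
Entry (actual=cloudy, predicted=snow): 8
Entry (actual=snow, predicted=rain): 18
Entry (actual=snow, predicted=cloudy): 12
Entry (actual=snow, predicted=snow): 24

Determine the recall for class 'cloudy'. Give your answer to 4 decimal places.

Take TP from the diagonal, FP from the rest of the 'cloudy' prediction marginal, FN from the rest of the 'cloudy' actual marginal.
recall = TP/(TP+FN).
cloudy: TP=30, FN=8+8=16 → 30/46 = 0.65217

0.6522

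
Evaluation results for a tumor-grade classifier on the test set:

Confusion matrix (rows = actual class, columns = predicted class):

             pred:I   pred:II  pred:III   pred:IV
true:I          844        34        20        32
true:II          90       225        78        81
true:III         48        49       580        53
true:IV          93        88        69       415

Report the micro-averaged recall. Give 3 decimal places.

Micro-averaging pools counts across classes: ΣTP=2064, ΣFP=735, ΣFN=735.
Micro-recall = TP/(TP+FN) on pooled counts = 0.737 (equals overall accuracy in single-label multiclass).

0.737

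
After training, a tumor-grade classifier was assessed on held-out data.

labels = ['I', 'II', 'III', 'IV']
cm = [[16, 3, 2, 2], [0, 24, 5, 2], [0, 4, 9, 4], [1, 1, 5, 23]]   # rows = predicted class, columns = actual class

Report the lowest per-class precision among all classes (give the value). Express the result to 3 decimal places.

0.529

Per-class precision (TP/(TP+FP)):
  I: TP=16, FP=3+2+2=7 → 16/23 = 0.6957
  II: TP=24, FP=0+5+2=7 → 24/31 = 0.7742
  III: TP=9, FP=0+4+4=8 → 9/17 = 0.5294
  IV: TP=23, FP=1+1+5=7 → 23/30 = 0.7667
Lowest is class 'III' with precision = 0.529.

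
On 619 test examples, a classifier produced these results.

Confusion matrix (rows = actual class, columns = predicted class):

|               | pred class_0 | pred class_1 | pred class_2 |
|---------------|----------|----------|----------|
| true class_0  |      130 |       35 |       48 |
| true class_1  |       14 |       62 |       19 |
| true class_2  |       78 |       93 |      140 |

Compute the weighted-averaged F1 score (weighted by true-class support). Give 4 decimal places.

0.5440

Per-class F1 score (2·TP/(2·TP+FP+FN)):
  class_0: TP=130, FP=14+78=92, FN=35+48=83 → 260/435 = 0.59770
  class_1: TP=62, FP=35+93=128, FN=14+19=33 → 124/285 = 0.43509
  class_2: TP=140, FP=48+19=67, FN=78+93=171 → 280/518 = 0.54054
Weighted-F1 score = Σ (supportᵢ/N)·F1 scoreᵢ with N=619: (213/619)·0.59770 + (95/619)·0.43509 + (311/619)·0.54054 = 0.5440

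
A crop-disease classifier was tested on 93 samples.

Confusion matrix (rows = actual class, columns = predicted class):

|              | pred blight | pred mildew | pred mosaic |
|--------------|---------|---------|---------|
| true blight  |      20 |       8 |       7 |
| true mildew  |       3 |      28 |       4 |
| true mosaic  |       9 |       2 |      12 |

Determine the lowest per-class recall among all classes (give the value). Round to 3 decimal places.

Per-class recall (TP/(TP+FN)):
  blight: TP=20, FN=8+7=15 → 20/35 = 0.5714
  mildew: TP=28, FN=3+4=7 → 28/35 = 0.8000
  mosaic: TP=12, FN=9+2=11 → 12/23 = 0.5217
Lowest is class 'mosaic' with recall = 0.522.

0.522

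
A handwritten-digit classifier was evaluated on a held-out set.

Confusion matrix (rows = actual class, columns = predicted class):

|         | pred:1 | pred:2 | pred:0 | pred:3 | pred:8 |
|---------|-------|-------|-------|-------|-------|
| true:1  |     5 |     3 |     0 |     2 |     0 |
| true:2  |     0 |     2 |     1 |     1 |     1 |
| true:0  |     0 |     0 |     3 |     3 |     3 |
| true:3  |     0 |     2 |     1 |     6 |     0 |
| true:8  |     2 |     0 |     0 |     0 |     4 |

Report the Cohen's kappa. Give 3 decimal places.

Observed agreement pₒ = trace/N = 20/39 = 0.5128
Expected agreement pₑ = Σ (rowᵢ·colᵢ)/N² = (10·7 + 5·7 + 9·5 + 9·12 + 6·8)/39² = 0.2012
κ = (pₒ − pₑ)/(1 − pₑ) = (0.5128 − 0.2012)/(1 − 0.2012) = 0.390

0.390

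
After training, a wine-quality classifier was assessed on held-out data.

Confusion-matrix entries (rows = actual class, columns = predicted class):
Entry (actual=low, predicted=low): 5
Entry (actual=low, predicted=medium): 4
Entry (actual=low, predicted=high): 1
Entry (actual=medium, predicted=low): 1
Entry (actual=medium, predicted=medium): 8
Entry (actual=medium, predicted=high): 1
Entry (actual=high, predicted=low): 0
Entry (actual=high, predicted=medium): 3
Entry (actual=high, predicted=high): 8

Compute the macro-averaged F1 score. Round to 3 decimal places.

Per-class F1 score (2·TP/(2·TP+FP+FN)):
  low: TP=5, FP=1+0=1, FN=4+1=5 → 10/16 = 0.6250
  medium: TP=8, FP=4+3=7, FN=1+1=2 → 16/25 = 0.6400
  high: TP=8, FP=1+1=2, FN=0+3=3 → 16/21 = 0.7619
Macro-F1 score = mean = (0.6250 + 0.6400 + 0.7619) / 3 = 0.676

0.676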